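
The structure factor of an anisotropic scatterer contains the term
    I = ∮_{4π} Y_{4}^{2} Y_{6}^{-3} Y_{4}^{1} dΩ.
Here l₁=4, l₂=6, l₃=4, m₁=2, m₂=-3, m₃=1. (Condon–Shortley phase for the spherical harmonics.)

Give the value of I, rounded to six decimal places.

m-sum 0 ✓  L=14 even ✓  2≤4≤10 ✓
Π(2lᵢ+1) = 9×13×9 = 1053
triangle coeff Δ(4,6,4) = 1/1261260
Σ_t [2,4]: t=2:+1/4608 t=3:−1/1296 t=4:+1/4608 = -7/20736
(3j)²=20/1287 [(4 6 4; 0 0 0)], sign=-1
Σ_t [0,2]: t=0:+1/51840 t=1:−1/5760 t=2:+1/11520 = -7/103680
(3j)²=7/858 [(4 6 4; 2 -3 1)], sign=+1
⇒ 4πI² = 210/1573
I = (-1)√(210/1573/(4π)) = -0.10307192

-0.103072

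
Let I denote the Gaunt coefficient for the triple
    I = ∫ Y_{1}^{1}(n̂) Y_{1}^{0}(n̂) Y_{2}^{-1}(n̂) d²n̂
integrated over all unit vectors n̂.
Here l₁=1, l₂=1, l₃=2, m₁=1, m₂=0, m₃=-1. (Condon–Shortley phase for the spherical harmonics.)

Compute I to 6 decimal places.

Rules hold: Σm=0, L=4 even, 0≤2≤2.
N = 3·3·5 = 45
Δ = 0!·2!·2!/5! = 1/30
Racah Σ t=0..0: t=0:+1/1 = 1/1
⇒ 3j(1 1 2; 0 0 0)² = 2/15, sgn +1
Racah Σ t=0..0: t=0:+1/2 = 1/2
⇒ 3j(1 1 2; 1 0 -1)² = 1/10, sgn -1
4πI² = N·(3j₀)²·(3jₘ)² = 3/5
I = -1·√(0.6/4π) = -0.21850969

-0.218510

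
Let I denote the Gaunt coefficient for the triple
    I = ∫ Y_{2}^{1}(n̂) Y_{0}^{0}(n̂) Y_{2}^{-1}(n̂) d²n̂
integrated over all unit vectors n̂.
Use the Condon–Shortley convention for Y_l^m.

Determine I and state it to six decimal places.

-0.282095

m-sum 0 ✓  L=4 even ✓  2≤2≤2 ✓
Π(2lᵢ+1) = 5×1×5 = 25
triangle coeff Δ(2,0,2) = 1/5
Σ_t [0,0]: t=0:+1/4 = 1/4
(3j)²=1/5 [(2 0 2; 0 0 0)], sign=+1
Σ_t [0,0]: t=0:+1/6 = 1/6
(3j)²=1/5 [(2 0 2; 1 0 -1)], sign=-1
⇒ 4πI² = 1/1
I = (-1)√(1/1/(4π)) = -0.28209479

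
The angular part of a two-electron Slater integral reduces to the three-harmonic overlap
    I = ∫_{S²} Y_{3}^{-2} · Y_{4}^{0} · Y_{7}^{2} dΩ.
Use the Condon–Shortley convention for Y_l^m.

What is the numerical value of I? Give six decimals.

m-sum 0 ✓  L=14 even ✓  1≤7≤7 ✓
Π(2lᵢ+1) = 7×9×15 = 945
triangle coeff Δ(3,4,7) = 1/45045
Σ_t [0,0]: t=0:+1/20736 = 1/20736
(3j)²=35/1287 [(3 4 7; 0 0 0)], sign=-1
Σ_t [0,0]: t=0:+1/69120 = 1/69120
(3j)²=2/143 [(3 4 7; -2 0 2)], sign=-1
⇒ 4πI² = 7350/20449
I = (+1)√(7350/20449/(4π)) = 0.16912301

0.169123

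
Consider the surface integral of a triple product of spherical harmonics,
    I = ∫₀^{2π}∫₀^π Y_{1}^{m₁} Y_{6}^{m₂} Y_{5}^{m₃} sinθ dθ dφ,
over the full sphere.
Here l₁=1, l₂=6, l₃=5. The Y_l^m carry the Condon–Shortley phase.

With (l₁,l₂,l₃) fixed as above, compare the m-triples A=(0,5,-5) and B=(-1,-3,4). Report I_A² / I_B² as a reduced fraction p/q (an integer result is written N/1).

11/3

Same 1,6,5: normalisation and zero-m 3j drop out of the ratio.
A: Δ: 2! 0! 10! / 13! → 1/858; sum: t=1:−1/3628800 = -1/3628800; 3j²(1 6 5; 0 5 -5) = Δ·Π!·Σ² = 1/78  (sign -1)
B: Δ: 2! 0! 10! / 13! → 1/858; sum: t=2:+1/725760 = 1/725760; 3j²(1 6 5; -1 -3 4) = Δ·Π!·Σ² = 1/286  (sign -1)
I_A²/I_B² = (1/78)/(1/286) = 11/3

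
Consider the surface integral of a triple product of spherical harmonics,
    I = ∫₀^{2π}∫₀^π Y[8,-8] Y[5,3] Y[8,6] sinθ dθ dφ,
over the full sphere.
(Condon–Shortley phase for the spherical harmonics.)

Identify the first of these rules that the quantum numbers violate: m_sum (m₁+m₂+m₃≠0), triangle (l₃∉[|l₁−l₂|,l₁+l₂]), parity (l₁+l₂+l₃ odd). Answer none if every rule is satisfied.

m_sum

Σmᵢ = 1  ✗
l₃∈[|l₁−l₂|,l₁+l₂]=[3,13], have l₃=8
Σlᵢ = 21 ⇒ odd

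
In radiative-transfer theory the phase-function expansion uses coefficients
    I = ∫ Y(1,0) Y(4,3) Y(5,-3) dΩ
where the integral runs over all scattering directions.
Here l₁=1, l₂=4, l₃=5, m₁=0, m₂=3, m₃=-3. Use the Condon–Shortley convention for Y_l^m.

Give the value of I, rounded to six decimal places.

-0.196426

Rules hold: Σm=0, L=10 even, 3≤5≤5.
N = 3·9·11 = 297
Δ = 0!·2!·8!/11! = 1/495
Racah Σ t=0..0: t=0:+1/576 = 1/576
⇒ 3j(1 4 5; 0 0 0)² = 5/99, sgn -1
Racah Σ t=0..0: t=0:+1/5040 = 1/5040
⇒ 3j(1 4 5; 0 3 -3)² = 16/495, sgn +1
4πI² = N·(3j₀)²·(3jₘ)² = 16/33
I = -1·√(0.484848/4π) = -0.19642560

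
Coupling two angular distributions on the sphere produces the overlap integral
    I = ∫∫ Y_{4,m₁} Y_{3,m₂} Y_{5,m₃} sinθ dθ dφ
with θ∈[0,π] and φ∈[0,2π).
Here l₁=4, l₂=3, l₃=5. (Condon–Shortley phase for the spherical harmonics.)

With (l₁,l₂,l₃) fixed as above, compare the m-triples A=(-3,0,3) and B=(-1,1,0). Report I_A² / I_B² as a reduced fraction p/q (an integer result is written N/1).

Shared (l₁,l₂,l₃)=(4,3,5): N and (l;000)² cancel in I_A²/I_B².
A: Δ = 2!·6!·4!/13! = 1/180180; Racah Σ t=1..2: t=1:−1/2880 t=2:+1/1440 = 1/2880; ⇒ 3j(4 3 5; -3 0 3)² = 7/715, sgn +1
B: Δ = 2!·6!·4!/13! = 1/180180; Racah Σ t=0..2: t=0:+1/5760 t=1:−1/288 t=2:+1/288 = 1/5760; ⇒ 3j(4 3 5; -1 1 0)² = 1/12012, sgn -1
I_A²/I_B² = (7/715)/(1/12012) = 588/5

588/5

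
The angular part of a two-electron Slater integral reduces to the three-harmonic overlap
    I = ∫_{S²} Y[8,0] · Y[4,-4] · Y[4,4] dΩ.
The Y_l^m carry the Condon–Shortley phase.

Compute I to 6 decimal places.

Rules hold: Σm=0, L=16 even, 4≤4≤12.
N = 17·9·9 = 1377
Δ = 8!·8!·0!/17! = 1/218790
Racah Σ t=4..4: t=4:+1/331776 = 1/331776
⇒ 3j(8 4 4; 0 0 0)² = 490/21879, sgn +1
Racah Σ t=0..0: t=0:+1/1625702400 = 1/1625702400
⇒ 3j(8 4 4; 0 -4 4)² = 1/218790, sgn +1
4πI² = N·(3j₀)²·(3jₘ)² = 49/347633
I = +1·√(0.000140953/4π) = 0.00334913

0.003349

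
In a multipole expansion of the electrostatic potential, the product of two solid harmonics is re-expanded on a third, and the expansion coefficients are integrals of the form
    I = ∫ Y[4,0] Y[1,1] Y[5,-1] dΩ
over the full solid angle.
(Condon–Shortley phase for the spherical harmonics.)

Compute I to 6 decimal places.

Rules hold: Σm=0, L=10 even, 3≤5≤5.
N = 9·3·11 = 297
Δ = 0!·8!·2!/11! = 1/495
Racah Σ t=0..0: t=0:+1/576 = 1/576
⇒ 3j(4 1 5; 0 0 0)² = 5/99, sgn -1
Racah Σ t=0..0: t=0:+1/1152 = 1/1152
⇒ 3j(4 1 5; 0 1 -1)² = 1/33, sgn +1
4πI² = N·(3j₀)²·(3jₘ)² = 5/11
I = -1·√(0.454545/4π) = -0.19018827

-0.190188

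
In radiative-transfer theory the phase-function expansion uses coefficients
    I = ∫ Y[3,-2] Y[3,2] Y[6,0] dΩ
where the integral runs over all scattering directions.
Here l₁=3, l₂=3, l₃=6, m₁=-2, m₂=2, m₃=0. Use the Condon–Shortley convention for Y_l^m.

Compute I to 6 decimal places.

0.071126

Checks pass: Σm=0; 12 even; l₃=6∈[0,6].
(2·3+1)(2·3+1)(2·6+1) = 637
Δ: 0! 6! 6! / 13! → 1/12012
sum: t=0:+1/1296 = 1/1296
3j²(3 3 6; 0 0 0) = Δ·Π!·Σ² = 100/3003  (sign +1)
sum: t=0:+1/14400 = 1/14400
3j²(3 3 6; -2 2 0) = Δ·Π!·Σ² = 3/1001  (sign +1)
combine: 4πI² = 637·100/3003·3/1001 = 100/1573
take √, sign +1: I = 0.07112638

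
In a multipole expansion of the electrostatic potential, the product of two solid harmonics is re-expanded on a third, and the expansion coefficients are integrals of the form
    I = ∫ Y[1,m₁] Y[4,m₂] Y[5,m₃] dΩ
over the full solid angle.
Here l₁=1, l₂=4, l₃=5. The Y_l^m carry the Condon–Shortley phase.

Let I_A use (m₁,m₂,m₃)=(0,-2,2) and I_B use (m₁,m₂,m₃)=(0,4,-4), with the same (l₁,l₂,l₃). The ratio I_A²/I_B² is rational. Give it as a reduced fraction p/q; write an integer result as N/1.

7/3

l's match ⇒ only the (l;m) 3-j factors differ between A and B.
A: triangle coeff Δ(1,4,5) = 1/495; Σ_t [0,0]: t=0:+1/1440 = 1/1440; (3j)²=7/165 [(1 4 5; 0 -2 2)], sign=-1
B: triangle coeff Δ(1,4,5) = 1/495; Σ_t [0,0]: t=0:+1/40320 = 1/40320; (3j)²=1/55 [(1 4 5; 0 4 -4)], sign=-1
I_A²/I_B² = (7/165)/(1/55) = 7/3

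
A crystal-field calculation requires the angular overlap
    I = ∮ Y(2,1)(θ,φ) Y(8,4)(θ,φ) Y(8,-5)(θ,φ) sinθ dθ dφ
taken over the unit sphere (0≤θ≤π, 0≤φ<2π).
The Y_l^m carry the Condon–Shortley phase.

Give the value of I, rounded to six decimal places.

m-sum 0 ✓  L=18 even ✓  6≤8≤10 ✓
Π(2lᵢ+1) = 5×17×17 = 1445
triangle coeff Δ(2,8,8) = 1/348840
Σ_t [0,2]: t=0:+1/116121600 t=1:−1/25401600 t=2:+1/116121600 = -1/45158400
(3j)²=24/1615 [(2 8 8; 0 0 0)], sign=-1
Σ_t [0,1]: t=0:+1/1916006400 t=1:−1/479001600 = -1/638668800
(3j)²=117/6460 [(2 8 8; 1 4 -5)], sign=+1
⇒ 4πI² = 702/1805
I = (-1)√(702/1805/(4π)) = -0.17592397

-0.175924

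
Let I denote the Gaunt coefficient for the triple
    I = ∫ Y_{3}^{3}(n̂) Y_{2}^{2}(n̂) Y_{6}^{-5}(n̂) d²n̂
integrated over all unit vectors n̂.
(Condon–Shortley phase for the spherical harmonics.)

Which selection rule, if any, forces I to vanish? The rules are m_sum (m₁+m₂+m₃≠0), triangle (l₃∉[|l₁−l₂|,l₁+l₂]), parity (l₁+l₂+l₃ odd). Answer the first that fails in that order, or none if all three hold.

triangle

azimuthal sum: 3 + 2 − 5 = 0  ✓
1 ≤ 6 ≤ 5 (triangle on l)  ✗
L = 3 + 2 + 6 = 11 (odd)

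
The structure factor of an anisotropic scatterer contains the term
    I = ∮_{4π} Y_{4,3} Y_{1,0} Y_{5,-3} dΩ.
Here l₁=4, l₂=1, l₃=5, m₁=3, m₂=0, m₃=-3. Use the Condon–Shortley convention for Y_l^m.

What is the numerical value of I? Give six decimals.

-0.196426

m-sum 0 ✓  L=10 even ✓  3≤5≤5 ✓
Π(2lᵢ+1) = 9×3×11 = 297
triangle coeff Δ(4,1,5) = 1/495
Σ_t [0,0]: t=0:+1/576 = 1/576
(3j)²=5/99 [(4 1 5; 0 0 0)], sign=-1
Σ_t [0,0]: t=0:+1/5040 = 1/5040
(3j)²=16/495 [(4 1 5; 3 0 -3)], sign=+1
⇒ 4πI² = 16/33
I = (-1)√(16/33/(4π)) = -0.19642560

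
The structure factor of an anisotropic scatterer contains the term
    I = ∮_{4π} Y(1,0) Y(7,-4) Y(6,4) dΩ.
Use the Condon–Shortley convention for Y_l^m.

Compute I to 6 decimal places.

Rules hold: Σm=0, L=14 even, 6≤6≤8.
N = 3·15·13 = 585
Δ = 2!·0!·12!/15! = 1/1365
Racah Σ t=1..1: t=1:−1/518400 = -1/518400
⇒ 3j(1 7 6; 0 0 0)² = 7/195, sgn -1
Racah Σ t=1..1: t=1:−1/7257600 = -1/7257600
⇒ 3j(1 7 6; 0 -4 4)² = 11/455, sgn -1
4πI² = N·(3j₀)²·(3jₘ)² = 33/65
I = +1·√(0.507692/4π) = 0.20099968

0.201000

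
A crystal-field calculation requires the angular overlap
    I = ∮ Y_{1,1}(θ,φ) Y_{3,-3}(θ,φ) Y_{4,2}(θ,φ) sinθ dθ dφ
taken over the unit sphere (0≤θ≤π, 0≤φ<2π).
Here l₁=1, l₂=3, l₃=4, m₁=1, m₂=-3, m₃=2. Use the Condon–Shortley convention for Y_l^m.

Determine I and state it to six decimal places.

Checks pass: Σm=0; 8 even; l₃=4∈[2,4].
(2·1+1)(2·3+1)(2·4+1) = 189
Δ: 0! 2! 6! / 9! → 1/252
sum: t=0:+1/36 = 1/36
3j²(1 3 4; 0 0 0) = Δ·Π!·Σ² = 4/63  (sign +1)
sum: t=0:+1/1440 = 1/1440
3j²(1 3 4; 1 -3 2) = Δ·Π!·Σ² = 1/252  (sign +1)
combine: 4πI² = 189·4/63·1/252 = 1/21
take √, sign +1: I = 0.06155813

0.061558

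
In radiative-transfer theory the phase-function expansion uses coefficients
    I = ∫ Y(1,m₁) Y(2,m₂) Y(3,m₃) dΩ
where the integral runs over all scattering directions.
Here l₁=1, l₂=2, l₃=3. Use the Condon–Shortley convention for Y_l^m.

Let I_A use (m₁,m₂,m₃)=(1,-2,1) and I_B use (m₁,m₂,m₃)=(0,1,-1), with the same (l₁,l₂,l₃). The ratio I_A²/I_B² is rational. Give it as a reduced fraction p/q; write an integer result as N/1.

Same 1,2,3: normalisation and zero-m 3j drop out of the ratio.
A: Δ: 0! 2! 4! / 7! → 1/105; sum: t=0:+1/48 = 1/48; 3j²(1 2 3; 1 -2 1) = Δ·Π!·Σ² = 1/105  (sign +1)
B: Δ: 0! 2! 4! / 7! → 1/105; sum: t=0:+1/6 = 1/6; 3j²(1 2 3; 0 1 -1) = Δ·Π!·Σ² = 8/105  (sign +1)
I_A²/I_B² = (1/105)/(8/105) = 1/8

1/8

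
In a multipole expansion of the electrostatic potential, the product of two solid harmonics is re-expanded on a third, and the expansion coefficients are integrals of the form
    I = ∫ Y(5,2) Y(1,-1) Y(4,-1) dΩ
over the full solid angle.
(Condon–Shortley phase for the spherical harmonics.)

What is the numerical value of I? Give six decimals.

m-sum 0 ✓  L=10 even ✓  4≤4≤6 ✓
Π(2lᵢ+1) = 11×3×9 = 297
triangle coeff Δ(5,1,4) = 1/495
Σ_t [1,1]: t=1:−1/576 = -1/576
(3j)²=5/99 [(5 1 4; 0 0 0)], sign=-1
Σ_t [0,0]: t=0:+1/1440 = 1/1440
(3j)²=7/165 [(5 1 4; 2 -1 -1)], sign=-1
⇒ 4πI² = 7/11
I = (+1)√(7/11/(4π)) = 0.22503380

0.225034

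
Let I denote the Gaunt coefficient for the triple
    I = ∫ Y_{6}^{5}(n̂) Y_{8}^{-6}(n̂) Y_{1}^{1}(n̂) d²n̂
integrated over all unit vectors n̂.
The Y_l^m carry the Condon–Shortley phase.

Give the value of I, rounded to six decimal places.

0.000000

triangle: need 2≤l₃≤14, have 1; I=0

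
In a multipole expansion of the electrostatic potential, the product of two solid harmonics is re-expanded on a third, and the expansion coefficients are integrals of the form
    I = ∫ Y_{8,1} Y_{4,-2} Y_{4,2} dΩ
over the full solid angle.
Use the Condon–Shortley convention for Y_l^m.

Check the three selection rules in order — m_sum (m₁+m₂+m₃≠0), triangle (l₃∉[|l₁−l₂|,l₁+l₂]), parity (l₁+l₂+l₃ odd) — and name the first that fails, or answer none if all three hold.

azimuthal sum: 1 − 2 + 2 = 1  ✗
4 ≤ 4 ≤ 12 (triangle on l)
L = 8 + 4 + 4 = 16 (even)

m_sum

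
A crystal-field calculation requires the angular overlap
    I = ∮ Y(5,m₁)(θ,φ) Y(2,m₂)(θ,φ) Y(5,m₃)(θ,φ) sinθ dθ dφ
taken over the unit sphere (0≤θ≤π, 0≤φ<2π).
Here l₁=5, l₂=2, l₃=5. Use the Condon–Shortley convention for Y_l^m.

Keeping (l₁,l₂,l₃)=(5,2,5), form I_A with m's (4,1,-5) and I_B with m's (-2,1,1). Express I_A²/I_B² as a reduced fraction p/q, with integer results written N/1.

45/14

l's match ⇒ only the (l;m) 3-j factors differ between A and B.
A: triangle coeff Δ(5,2,5) = 1/38610; Σ_t [1,1]: t=1:−1/80640 = -1/80640; (3j)²=9/286 [(5 2 5; 4 1 -5)], sign=-1
B: triangle coeff Δ(5,2,5) = 1/38610; Σ_t [1,2]: t=1:−1/2880 t=2:+1/1440 = 1/2880; (3j)²=7/715 [(5 2 5; -2 1 1)], sign=+1
I_A²/I_B² = (9/286)/(7/715) = 45/14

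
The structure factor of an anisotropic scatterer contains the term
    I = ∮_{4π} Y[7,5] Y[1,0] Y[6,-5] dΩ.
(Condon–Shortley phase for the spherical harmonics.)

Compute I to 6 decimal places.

Rules hold: Σm=0, L=14 even, 6≤6≤8.
N = 15·3·13 = 585
Δ = 2!·12!·0!/15! = 1/1365
Racah Σ t=1..1: t=1:−1/518400 = -1/518400
⇒ 3j(7 1 6; 0 0 0)² = 7/195, sgn -1
Racah Σ t=1..1: t=1:−1/39916800 = -1/39916800
⇒ 3j(7 1 6; 5 0 -5)² = 8/455, sgn +1
4πI² = N·(3j₀)²·(3jₘ)² = 24/65
I = -1·√(0.369231/4π) = -0.17141310

-0.171413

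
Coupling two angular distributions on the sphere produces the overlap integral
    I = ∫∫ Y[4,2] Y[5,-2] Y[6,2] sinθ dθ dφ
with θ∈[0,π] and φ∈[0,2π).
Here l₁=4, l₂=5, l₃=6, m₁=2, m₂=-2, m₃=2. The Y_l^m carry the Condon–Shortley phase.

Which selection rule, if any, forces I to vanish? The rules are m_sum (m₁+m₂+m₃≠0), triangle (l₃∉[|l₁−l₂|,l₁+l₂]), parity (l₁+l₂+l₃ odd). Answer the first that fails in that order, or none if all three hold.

m_sum

azimuthal sum: 2 − 2 + 2 = 2  ✗
1 ≤ 6 ≤ 9 (triangle on l)
L = 4 + 5 + 6 = 15 (odd)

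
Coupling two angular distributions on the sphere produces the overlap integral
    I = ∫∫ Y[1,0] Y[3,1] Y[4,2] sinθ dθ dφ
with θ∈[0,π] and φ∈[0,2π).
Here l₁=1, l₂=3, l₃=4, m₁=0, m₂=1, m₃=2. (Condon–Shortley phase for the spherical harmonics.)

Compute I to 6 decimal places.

Σmᵢ = 3 ≠ 0, so the φ-integral vanishes; I = 0

0.000000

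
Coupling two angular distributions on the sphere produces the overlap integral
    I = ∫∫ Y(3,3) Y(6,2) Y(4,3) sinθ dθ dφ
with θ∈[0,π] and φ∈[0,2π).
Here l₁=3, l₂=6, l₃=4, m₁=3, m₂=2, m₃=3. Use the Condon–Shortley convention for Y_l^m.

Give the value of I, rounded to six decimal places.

0.000000

3 + 2 + 3 = 8 ≠ 0: azimuthal integral kills it; I = 0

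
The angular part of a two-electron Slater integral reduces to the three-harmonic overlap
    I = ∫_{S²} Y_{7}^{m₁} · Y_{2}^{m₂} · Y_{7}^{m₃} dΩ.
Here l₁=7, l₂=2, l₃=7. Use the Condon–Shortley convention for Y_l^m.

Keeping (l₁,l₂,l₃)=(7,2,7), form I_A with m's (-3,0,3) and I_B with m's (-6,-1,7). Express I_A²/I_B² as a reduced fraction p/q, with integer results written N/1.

Shared (l₁,l₂,l₃)=(7,2,7): N and (l;000)² cancel in I_A²/I_B².
A: Δ = 2!·12!·2!/17! = 1/185640; Racah Σ t=0..2: t=0:+1/29030400 t=1:−1/2177280 t=2:+1/3870720 = -29/174182400; ⇒ 3j(7 2 7; -3 0 3)² = 841/185640, sgn -1
B: Δ = 2!·12!·2!/17! = 1/185640; Racah Σ t=1..1: t=1:−1/958003200 = -1/958003200; ⇒ 3j(7 2 7; -6 -1 7)² = 13/680, sgn -1
I_A²/I_B² = (841/185640)/(13/680) = 841/3549

841/3549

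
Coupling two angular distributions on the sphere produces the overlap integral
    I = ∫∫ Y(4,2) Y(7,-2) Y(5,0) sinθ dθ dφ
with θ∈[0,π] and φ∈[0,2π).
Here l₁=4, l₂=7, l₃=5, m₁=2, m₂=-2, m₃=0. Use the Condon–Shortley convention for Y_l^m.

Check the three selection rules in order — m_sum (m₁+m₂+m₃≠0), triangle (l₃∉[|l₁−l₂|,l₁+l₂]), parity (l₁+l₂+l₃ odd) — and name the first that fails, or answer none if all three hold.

m₁+m₂+m₃ = 2 − 2 + 0 = 0  ✓
triangle: |4−7|=3 ≤ l₃=5 ≤ 4+7=11  ✓
parity: l₁+l₂+l₃ = 16 is even  ✓

none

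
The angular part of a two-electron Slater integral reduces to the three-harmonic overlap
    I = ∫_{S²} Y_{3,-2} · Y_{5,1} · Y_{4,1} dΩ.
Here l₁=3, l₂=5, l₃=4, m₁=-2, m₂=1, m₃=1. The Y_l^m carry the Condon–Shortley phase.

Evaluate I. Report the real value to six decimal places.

Checks pass: Σm=0; 12 even; l₃=4∈[2,8].
(2·3+1)(2·5+1)(2·4+1) = 693
Δ: 4! 2! 6! / 13! → 1/180180
sum: t=1:−1/576 t=2:+1/144 t=3:−1/576 = 1/288
3j²(3 5 4; 0 0 0) = Δ·Π!·Σ² = 20/1001  (sign +1)
sum: t=3:−1/432 t=4:+1/1152 = -5/3456
3j²(3 5 4; -2 1 1) = Δ·Π!·Σ² = 625/36036  (sign +1)
combine: 4πI² = 693·20/1001·625/36036 = 3125/13013
take √, sign +1: I = 0.13823925

0.138239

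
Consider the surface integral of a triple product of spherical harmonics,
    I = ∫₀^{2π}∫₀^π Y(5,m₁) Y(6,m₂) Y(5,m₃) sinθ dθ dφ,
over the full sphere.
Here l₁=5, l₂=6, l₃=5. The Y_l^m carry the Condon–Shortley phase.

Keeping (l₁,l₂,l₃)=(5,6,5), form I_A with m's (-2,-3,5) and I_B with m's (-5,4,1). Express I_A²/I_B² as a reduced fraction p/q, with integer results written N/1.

14/15

Shared (l₁,l₂,l₃)=(5,6,5): N and (l;000)² cancel in I_A²/I_B².
A: Δ = 6!·4!·6!/17! = 1/28588560; Racah Σ t=3..3: t=3:−1/622080 = -1/622080; ⇒ 3j(5 6 5; -2 -3 5)² = 105/4862, sgn -1
B: Δ = 6!·4!·6!/17! = 1/28588560; Racah Σ t=6..6: t=6:+1/829440 = 1/829440; ⇒ 3j(5 6 5; -5 4 1)² = 225/9724, sgn +1
I_A²/I_B² = (105/4862)/(225/9724) = 14/15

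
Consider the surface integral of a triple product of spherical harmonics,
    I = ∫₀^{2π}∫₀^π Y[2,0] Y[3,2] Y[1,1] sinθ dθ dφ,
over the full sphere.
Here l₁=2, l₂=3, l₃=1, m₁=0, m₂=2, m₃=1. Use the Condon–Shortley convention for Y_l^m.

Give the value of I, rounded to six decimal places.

Σmᵢ = 3 ≠ 0, so the φ-integral vanishes; I = 0

0.000000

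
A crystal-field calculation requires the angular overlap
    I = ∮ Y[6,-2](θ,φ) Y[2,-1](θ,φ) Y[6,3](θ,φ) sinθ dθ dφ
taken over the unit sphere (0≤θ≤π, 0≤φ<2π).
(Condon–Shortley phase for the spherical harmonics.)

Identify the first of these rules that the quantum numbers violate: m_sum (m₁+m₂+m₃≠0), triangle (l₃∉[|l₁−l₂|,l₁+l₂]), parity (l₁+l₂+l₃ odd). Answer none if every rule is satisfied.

Σmᵢ = 0  ✓
l₃∈[|l₁−l₂|,l₁+l₂]=[4,8], have l₃=6  ✓
Σlᵢ = 14 ⇒ even  ✓

none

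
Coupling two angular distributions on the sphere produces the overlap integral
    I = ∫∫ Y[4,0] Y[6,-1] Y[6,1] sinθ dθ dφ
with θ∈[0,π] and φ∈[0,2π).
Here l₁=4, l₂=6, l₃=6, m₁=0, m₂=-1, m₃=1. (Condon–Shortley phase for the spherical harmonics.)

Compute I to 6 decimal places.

-0.096546

Checks pass: Σm=0; 16 even; l₃=6∈[2,10].
(2·4+1)(2·6+1)(2·6+1) = 1521
Δ: 4! 4! 8! / 17! → 1/15315300
sum: t=0:+1/829440 t=1:−1/25920 t=2:+1/9216 t=3:−1/25920 t=4:+1/829440 = 7/207360
3j²(4 6 6; 0 0 0) = Δ·Π!·Σ² = 28/2431  (sign +1)
sum: t=0:+1/414720 t=1:−1/20736 t=2:+1/11520 t=3:−1/51840 t=4:+1/2903040 = 1/45360
3j²(4 6 6; 0 -1 1) = Δ·Π!·Σ² = 1024/153153  (sign -1)
combine: 4πI² = 1521·28/2431·1024/153153 = 4096/34969
take √, sign -1: I = -0.09654581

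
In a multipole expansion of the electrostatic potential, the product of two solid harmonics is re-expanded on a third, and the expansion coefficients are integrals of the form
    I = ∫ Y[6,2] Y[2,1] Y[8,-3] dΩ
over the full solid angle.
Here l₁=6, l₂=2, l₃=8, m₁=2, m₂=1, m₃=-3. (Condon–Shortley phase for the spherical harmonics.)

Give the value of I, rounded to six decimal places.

-0.243748

Rules hold: Σm=0, L=16 even, 4≤8≤8.
N = 13·5·17 = 1105
Δ = 0!·12!·4!/17! = 1/30940
Racah Σ t=0..0: t=0:+1/2073600 = 1/2073600
⇒ 3j(6 2 8; 0 0 0)² = 28/1105, sgn +1
Racah Σ t=0..0: t=0:+1/5806080 = 1/5806080
⇒ 3j(6 2 8; 2 1 -3)² = 165/6188, sgn -1
4πI² = N·(3j₀)²·(3jₘ)² = 165/221
I = -1·√(0.746606/4π) = -0.24374791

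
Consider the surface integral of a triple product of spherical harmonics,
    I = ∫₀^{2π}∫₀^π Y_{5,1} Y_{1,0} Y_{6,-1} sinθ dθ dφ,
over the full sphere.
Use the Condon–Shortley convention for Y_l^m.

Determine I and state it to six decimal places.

m-sum 0 ✓  L=12 even ✓  4≤6≤6 ✓
Π(2lᵢ+1) = 11×3×13 = 429
triangle coeff Δ(5,1,6) = 1/858
Σ_t [0,0]: t=0:+1/14400 = 1/14400
(3j)²=6/143 [(5 1 6; 0 0 0)], sign=+1
Σ_t [0,0]: t=0:+1/17280 = 1/17280
(3j)²=35/858 [(5 1 6; 1 0 -1)], sign=-1
⇒ 4πI² = 105/143
I = (-1)√(105/143/(4π)) = -0.24172507

-0.241725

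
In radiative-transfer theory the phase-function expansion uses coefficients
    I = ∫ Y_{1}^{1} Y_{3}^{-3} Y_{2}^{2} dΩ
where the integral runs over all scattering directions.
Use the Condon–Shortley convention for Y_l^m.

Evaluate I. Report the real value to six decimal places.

-0.319865

m-sum 0 ✓  L=6 even ✓  2≤2≤4 ✓
Π(2lᵢ+1) = 3×7×5 = 105
triangle coeff Δ(1,3,2) = 1/105
Σ_t [1,1]: t=1:−1/4 = -1/4
(3j)²=3/35 [(1 3 2; 0 0 0)], sign=-1
Σ_t [0,0]: t=0:+1/48 = 1/48
(3j)²=1/7 [(1 3 2; 1 -3 2)], sign=+1
⇒ 4πI² = 9/7
I = (-1)√(9/7/(4π)) = -0.31986543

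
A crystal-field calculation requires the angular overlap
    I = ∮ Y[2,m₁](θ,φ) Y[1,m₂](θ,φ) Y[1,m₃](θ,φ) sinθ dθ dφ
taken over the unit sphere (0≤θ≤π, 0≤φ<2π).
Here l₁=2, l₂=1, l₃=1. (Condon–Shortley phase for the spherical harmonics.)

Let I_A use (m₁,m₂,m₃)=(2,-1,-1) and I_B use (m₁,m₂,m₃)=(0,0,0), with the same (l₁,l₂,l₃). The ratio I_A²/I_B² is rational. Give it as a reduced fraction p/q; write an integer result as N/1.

3/2

Same 2,1,1: normalisation and zero-m 3j drop out of the ratio.
A: Δ: 2! 2! 0! / 5! → 1/30; sum: t=0:+1/4 = 1/4; 3j²(2 1 1; 2 -1 -1) = Δ·Π!·Σ² = 1/5  (sign +1)
B: Δ: 2! 2! 0! / 5! → 1/30; sum: t=1:−1/1 = -1/1; 3j²(2 1 1; 0 0 0) = Δ·Π!·Σ² = 2/15  (sign +1)
I_A²/I_B² = (1/5)/(2/15) = 3/2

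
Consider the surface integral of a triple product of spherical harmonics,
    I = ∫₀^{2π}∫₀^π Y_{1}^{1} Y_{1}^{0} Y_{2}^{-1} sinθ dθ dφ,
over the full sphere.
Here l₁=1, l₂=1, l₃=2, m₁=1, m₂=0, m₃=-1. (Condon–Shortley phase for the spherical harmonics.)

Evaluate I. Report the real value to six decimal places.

m-sum 0 ✓  L=4 even ✓  0≤2≤2 ✓
Π(2lᵢ+1) = 3×3×5 = 45
triangle coeff Δ(1,1,2) = 1/30
Σ_t [0,0]: t=0:+1/1 = 1/1
(3j)²=2/15 [(1 1 2; 0 0 0)], sign=+1
Σ_t [0,0]: t=0:+1/2 = 1/2
(3j)²=1/10 [(1 1 2; 1 0 -1)], sign=-1
⇒ 4πI² = 3/5
I = (-1)√(3/5/(4π)) = -0.21850969

-0.218510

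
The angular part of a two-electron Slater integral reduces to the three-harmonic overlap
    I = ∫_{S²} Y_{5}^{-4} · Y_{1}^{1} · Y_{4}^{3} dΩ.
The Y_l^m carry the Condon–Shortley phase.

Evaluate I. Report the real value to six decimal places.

0.294638

Checks pass: Σm=0; 10 even; l₃=4∈[4,6].
(2·5+1)(2·1+1)(2·4+1) = 297
Δ: 2! 8! 0! / 11! → 1/495
sum: t=1:−1/576 = -1/576
3j²(5 1 4; 0 0 0) = Δ·Π!·Σ² = 5/99  (sign -1)
sum: t=2:+1/10080 = 1/10080
3j²(5 1 4; -4 1 3) = Δ·Π!·Σ² = 4/55  (sign -1)
combine: 4πI² = 297·5/99·4/55 = 12/11
take √, sign +1: I = 0.29463840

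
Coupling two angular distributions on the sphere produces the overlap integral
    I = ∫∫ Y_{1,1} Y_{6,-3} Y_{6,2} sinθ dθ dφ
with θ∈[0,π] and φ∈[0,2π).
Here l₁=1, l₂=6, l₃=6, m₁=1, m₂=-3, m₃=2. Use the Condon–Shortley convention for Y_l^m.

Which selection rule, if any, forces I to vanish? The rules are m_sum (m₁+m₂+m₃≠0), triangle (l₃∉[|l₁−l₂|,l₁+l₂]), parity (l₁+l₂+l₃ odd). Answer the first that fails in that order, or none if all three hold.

m₁+m₂+m₃ = 1 − 3 + 2 = 0  ✓
triangle: |1−6|=5 ≤ l₃=6 ≤ 1+6=7  ✓
parity: l₁+l₂+l₃ = 13 is odd  ✗

parity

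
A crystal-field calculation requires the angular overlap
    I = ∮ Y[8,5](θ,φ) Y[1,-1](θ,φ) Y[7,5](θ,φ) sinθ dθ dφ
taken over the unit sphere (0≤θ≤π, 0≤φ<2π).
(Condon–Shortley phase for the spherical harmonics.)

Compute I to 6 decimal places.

0.000000

m-sum = 5 − 1 + 5 = 9 ≠ 0 ⇒ I = 0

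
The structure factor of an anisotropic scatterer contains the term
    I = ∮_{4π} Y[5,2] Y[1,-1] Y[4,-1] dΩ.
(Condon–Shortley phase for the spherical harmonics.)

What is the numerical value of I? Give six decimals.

Rules hold: Σm=0, L=10 even, 4≤4≤6.
N = 11·3·9 = 297
Δ = 2!·8!·0!/11! = 1/495
Racah Σ t=1..1: t=1:−1/576 = -1/576
⇒ 3j(5 1 4; 0 0 0)² = 5/99, sgn -1
Racah Σ t=0..0: t=0:+1/1440 = 1/1440
⇒ 3j(5 1 4; 2 -1 -1)² = 7/165, sgn -1
4πI² = N·(3j₀)²·(3jₘ)² = 7/11
I = +1·√(0.636364/4π) = 0.22503380

0.225034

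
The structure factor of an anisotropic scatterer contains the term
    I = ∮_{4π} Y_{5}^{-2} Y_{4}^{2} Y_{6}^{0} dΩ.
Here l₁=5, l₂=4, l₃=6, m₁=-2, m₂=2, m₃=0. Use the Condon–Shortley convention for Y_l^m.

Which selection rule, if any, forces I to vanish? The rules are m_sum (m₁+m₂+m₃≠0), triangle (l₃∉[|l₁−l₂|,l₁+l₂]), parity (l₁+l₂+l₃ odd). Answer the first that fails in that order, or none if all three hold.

parity

azimuthal sum: -2 + 2 + 0 = 0  ✓
1 ≤ 6 ≤ 9 (triangle on l)  ✓
L = 5 + 4 + 6 = 15 (odd)  ✗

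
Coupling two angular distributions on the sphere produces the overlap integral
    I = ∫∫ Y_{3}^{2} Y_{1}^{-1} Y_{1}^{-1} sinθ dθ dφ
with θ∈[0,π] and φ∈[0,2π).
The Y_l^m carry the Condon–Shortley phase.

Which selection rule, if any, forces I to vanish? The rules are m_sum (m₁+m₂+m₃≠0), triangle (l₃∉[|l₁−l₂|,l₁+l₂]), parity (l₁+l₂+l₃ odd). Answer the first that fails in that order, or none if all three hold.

triangle

m₁+m₂+m₃ = 2 − 1 − 1 = 0  ✓
triangle: |3−1|=2 ≤ l₃=1 ≤ 3+1=4  ✗
parity: l₁+l₂+l₃ = 5 is odd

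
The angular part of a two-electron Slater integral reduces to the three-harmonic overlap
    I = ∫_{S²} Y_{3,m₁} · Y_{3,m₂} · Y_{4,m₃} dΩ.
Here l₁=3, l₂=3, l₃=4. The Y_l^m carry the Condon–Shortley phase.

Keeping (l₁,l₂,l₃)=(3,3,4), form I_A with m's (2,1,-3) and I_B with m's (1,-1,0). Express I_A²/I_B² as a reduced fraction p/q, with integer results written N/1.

Same 3,3,4: normalisation and zero-m 3j drop out of the ratio.
A: Δ: 2! 4! 4! / 11! → 1/34650; sum: t=0:+1/288 t=1:−1/144 = -1/288; 3j²(3 3 4; 2 1 -3) = Δ·Π!·Σ² = 1/99  (sign +1)
B: Δ: 2! 4! 4! / 11! → 1/34650; sum: t=0:+1/32 t=1:−1/36 t=2:+1/1152 = 5/1152; 3j²(3 3 4; 1 -1 0) = Δ·Π!·Σ² = 1/1386  (sign +1)
I_A²/I_B² = (1/99)/(1/1386) = 14/1

14/1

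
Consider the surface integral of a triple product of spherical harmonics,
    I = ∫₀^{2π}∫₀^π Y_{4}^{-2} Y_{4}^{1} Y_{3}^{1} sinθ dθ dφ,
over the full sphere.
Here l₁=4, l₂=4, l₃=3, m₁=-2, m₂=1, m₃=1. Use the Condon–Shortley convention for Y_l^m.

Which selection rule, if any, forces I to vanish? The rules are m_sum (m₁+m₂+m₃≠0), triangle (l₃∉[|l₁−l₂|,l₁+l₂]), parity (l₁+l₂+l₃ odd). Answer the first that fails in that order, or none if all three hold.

parity

azimuthal sum: -2 + 1 + 1 = 0  ✓
0 ≤ 3 ≤ 8 (triangle on l)  ✓
L = 4 + 4 + 3 = 11 (odd)  ✗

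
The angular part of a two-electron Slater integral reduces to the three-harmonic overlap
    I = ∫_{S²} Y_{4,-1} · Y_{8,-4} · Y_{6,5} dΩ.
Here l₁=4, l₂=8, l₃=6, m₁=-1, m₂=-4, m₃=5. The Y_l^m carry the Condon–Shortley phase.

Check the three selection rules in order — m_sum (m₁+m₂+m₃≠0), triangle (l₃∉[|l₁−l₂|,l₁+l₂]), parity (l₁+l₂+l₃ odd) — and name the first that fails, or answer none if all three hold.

m₁+m₂+m₃ = -1 − 4 + 5 = 0  ✓
triangle: |4−8|=4 ≤ l₃=6 ≤ 4+8=12  ✓
parity: l₁+l₂+l₃ = 18 is even  ✓

none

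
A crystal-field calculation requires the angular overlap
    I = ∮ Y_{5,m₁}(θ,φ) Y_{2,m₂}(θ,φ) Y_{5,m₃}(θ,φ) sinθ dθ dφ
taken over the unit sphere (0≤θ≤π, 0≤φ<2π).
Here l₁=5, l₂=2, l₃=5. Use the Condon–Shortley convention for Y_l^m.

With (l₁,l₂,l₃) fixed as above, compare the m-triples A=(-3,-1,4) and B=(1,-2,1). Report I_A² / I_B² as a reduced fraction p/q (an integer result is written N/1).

49/50

l's match ⇒ only the (l;m) 3-j factors differ between A and B.
A: triangle coeff Δ(5,2,5) = 1/38610; Σ_t [0,1]: t=0:+1/80640 t=1:−1/10080 = -1/11520; (3j)²=49/1430 [(5 2 5; -3 -1 4)], sign=+1
B: triangle coeff Δ(5,2,5) = 1/38610; Σ_t [0,0]: t=0:+1/2304 = 1/2304; (3j)²=5/143 [(5 2 5; 1 -2 1)], sign=+1
I_A²/I_B² = (49/1430)/(5/143) = 49/50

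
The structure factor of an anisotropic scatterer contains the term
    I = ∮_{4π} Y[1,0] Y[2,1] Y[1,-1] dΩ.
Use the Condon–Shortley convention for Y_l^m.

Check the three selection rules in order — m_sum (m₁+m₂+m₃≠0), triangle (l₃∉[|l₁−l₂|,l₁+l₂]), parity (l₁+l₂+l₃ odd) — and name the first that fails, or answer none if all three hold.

azimuthal sum: 0 + 1 − 1 = 0  ✓
1 ≤ 1 ≤ 3 (triangle on l)  ✓
L = 1 + 2 + 1 = 4 (even)  ✓

none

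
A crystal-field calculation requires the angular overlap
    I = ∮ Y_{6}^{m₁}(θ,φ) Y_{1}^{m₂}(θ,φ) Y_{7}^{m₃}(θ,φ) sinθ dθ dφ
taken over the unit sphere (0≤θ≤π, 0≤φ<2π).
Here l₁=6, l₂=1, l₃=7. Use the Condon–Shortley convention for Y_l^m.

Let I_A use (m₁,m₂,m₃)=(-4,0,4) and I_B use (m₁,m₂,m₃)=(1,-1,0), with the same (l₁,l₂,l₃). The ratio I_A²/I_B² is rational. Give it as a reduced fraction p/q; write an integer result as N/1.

Shared (l₁,l₂,l₃)=(6,1,7): N and (l;000)² cancel in I_A²/I_B².
A: Δ = 0!·12!·2!/15! = 1/1365; Racah Σ t=0..0: t=0:+1/7257600 = 1/7257600; ⇒ 3j(6 1 7; -4 0 4)² = 11/455, sgn -1
B: Δ = 0!·12!·2!/15! = 1/1365; Racah Σ t=0..0: t=0:+1/1209600 = 1/1209600; ⇒ 3j(6 1 7; 1 -1 0)² = 1/65, sgn -1
I_A²/I_B² = (11/455)/(1/65) = 11/7

11/7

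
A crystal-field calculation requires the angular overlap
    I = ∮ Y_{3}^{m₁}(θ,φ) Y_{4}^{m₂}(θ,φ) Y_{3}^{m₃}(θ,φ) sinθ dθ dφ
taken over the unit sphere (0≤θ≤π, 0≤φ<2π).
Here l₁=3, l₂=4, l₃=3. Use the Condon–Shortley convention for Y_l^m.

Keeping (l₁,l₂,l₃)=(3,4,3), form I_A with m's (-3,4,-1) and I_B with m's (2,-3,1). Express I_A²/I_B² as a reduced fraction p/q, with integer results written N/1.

l's match ⇒ only the (l;m) 3-j factors differ between A and B.
A: triangle coeff Δ(3,4,3) = 1/34650; Σ_t [4,4]: t=4:+1/1152 = 1/1152; (3j)²=1/33 [(3 4 3; -3 4 -1)], sign=+1
B: triangle coeff Δ(3,4,3) = 1/34650; Σ_t [0,1]: t=0:+1/144 t=1:−1/288 = 1/288; (3j)²=1/99 [(3 4 3; 2 -3 1)], sign=+1
I_A²/I_B² = (1/33)/(1/99) = 3/1

3/1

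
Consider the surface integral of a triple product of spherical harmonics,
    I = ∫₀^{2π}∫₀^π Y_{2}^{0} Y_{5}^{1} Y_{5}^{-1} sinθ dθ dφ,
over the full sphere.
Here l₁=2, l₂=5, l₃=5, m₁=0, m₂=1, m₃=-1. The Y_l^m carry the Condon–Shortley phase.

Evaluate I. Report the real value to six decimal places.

Rules hold: Σm=0, L=12 even, 3≤5≤7.
N = 5·11·11 = 605
Δ = 2!·2!·8!/13! = 1/38610
Racah Σ t=0..2: t=0:+1/2880 t=1:−1/576 t=2:+1/2880 = -1/960
⇒ 3j(2 5 5; 0 0 0)² = 10/429, sgn +1
Racah Σ t=0..2: t=0:+1/5760 t=1:−1/720 t=2:+1/2304 = -1/1280
⇒ 3j(2 5 5; 0 1 -1)² = 27/1430, sgn -1
4πI² = N·(3j₀)²·(3jₘ)² = 45/169
I = -1·√(0.266272/4π) = -0.14556534

-0.145565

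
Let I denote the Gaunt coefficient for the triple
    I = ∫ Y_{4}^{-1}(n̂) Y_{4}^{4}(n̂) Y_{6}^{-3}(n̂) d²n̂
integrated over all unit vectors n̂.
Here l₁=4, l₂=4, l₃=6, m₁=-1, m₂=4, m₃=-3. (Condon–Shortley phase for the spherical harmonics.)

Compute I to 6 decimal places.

0.155830

Rules hold: Σm=0, L=14 even, 0≤6≤8.
N = 9·9·13 = 1053
Δ = 2!·6!·6!/15! = 1/1261260
Racah Σ t=0..2: t=0:+1/4608 t=1:−1/1296 t=2:+1/4608 = -7/20736
⇒ 3j(4 4 6; 0 0 0)² = 20/1287, sgn -1
Racah Σ t=2..2: t=2:+1/51840 = 1/51840
⇒ 3j(4 4 6; -1 4 -3)² = 8/429, sgn -1
4πI² = N·(3j₀)²·(3jₘ)² = 480/1573
I = +1·√(0.305149/4π) = 0.15583009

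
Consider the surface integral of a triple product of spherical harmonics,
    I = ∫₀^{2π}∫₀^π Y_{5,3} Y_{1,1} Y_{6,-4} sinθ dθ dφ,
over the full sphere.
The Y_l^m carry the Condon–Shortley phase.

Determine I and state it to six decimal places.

0.274090

Checks pass: Σm=0; 12 even; l₃=6∈[4,6].
(2·5+1)(2·1+1)(2·6+1) = 429
Δ: 0! 10! 2! / 13! → 1/858
sum: t=0:+1/14400 = 1/14400
3j²(5 1 6; 0 0 0) = Δ·Π!·Σ² = 6/143  (sign +1)
sum: t=0:+1/161280 = 1/161280
3j²(5 1 6; 3 1 -4) = Δ·Π!·Σ² = 15/286  (sign +1)
combine: 4πI² = 429·6/143·15/286 = 135/143
take √, sign +1: I = 0.27409047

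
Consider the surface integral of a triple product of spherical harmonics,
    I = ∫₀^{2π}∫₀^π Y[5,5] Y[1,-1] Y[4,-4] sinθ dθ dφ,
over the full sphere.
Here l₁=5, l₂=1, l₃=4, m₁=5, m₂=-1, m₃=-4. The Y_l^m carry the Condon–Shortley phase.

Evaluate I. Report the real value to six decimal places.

-0.329416

m-sum 0 ✓  L=10 even ✓  4≤4≤6 ✓
Π(2lᵢ+1) = 11×3×9 = 297
triangle coeff Δ(5,1,4) = 1/495
Σ_t [1,1]: t=1:−1/576 = -1/576
(3j)²=5/99 [(5 1 4; 0 0 0)], sign=-1
Σ_t [0,0]: t=0:+1/80640 = 1/80640
(3j)²=1/11 [(5 1 4; 5 -1 -4)], sign=+1
⇒ 4πI² = 15/11
I = (-1)√(15/11/(4π)) = -0.32941575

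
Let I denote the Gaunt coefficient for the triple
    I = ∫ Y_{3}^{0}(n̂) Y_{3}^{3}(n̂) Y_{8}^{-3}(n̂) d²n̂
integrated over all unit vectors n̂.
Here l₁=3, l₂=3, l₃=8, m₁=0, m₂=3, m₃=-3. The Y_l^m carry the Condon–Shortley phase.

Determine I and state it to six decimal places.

0.000000

triangle: need 0≤l₃≤6, have 8; I=0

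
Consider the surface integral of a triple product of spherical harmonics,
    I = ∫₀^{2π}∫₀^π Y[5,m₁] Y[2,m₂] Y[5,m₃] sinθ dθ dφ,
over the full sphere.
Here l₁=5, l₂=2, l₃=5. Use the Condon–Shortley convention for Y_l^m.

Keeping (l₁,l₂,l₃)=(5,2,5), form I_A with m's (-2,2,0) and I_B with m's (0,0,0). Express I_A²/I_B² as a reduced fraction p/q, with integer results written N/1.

7/5

Same 5,2,5: normalisation and zero-m 3j drop out of the ratio.
A: Δ: 2! 8! 2! / 13! → 1/38610; sum: t=2:+1/2880 = 1/2880; 3j²(5 2 5; -2 2 0) = Δ·Π!·Σ² = 14/429  (sign -1)
B: Δ: 2! 8! 2! / 13! → 1/38610; sum: t=0:+1/2880 t=1:−1/576 t=2:+1/2880 = -1/960; 3j²(5 2 5; 0 0 0) = Δ·Π!·Σ² = 10/429  (sign +1)
I_A²/I_B² = (14/429)/(10/429) = 7/5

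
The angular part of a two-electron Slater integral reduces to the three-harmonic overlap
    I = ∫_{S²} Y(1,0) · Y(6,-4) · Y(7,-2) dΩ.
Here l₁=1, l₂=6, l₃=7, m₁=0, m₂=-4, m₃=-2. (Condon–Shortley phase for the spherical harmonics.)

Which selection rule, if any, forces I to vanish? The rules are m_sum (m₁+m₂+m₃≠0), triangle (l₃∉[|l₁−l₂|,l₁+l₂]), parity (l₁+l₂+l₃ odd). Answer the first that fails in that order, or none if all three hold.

m_sum

m₁+m₂+m₃ = 0 − 4 − 2 = -6  ✗
triangle: |1−6|=5 ≤ l₃=7 ≤ 1+6=7
parity: l₁+l₂+l₃ = 14 is even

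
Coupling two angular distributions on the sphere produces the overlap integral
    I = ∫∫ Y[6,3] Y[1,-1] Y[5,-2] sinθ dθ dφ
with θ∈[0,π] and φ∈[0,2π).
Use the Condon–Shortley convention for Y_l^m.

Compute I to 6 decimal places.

m-sum 0 ✓  L=12 even ✓  5≤5≤7 ✓
Π(2lᵢ+1) = 13×3×11 = 429
triangle coeff Δ(6,1,5) = 1/858
Σ_t [1,1]: t=1:−1/14400 = -1/14400
(3j)²=6/143 [(6 1 5; 0 0 0)], sign=+1
Σ_t [0,0]: t=0:+1/60480 = 1/60480
(3j)²=6/143 [(6 1 5; 3 -1 -2)], sign=-1
⇒ 4πI² = 108/143
I = (-1)√(108/143/(4π)) = -0.24515397

-0.245154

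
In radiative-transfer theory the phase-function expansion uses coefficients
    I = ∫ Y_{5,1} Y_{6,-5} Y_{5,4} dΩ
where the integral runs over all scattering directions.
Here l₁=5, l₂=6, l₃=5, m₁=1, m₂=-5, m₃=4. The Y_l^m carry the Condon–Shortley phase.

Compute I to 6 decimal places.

0.158629

Rules hold: Σm=0, L=16 even, 1≤5≤11.
N = 11·13·11 = 1573
Δ = 6!·4!·6!/17! = 1/28588560
Racah Σ t=1..5: t=1:−1/345600 t=2:+1/13824 t=3:−1/5184 t=4:+1/13824 t=5:−1/345600 = -7/129600
⇒ 3j(5 6 5; 0 0 0)² = 80/7293, sgn +1
Racah Σ t=0..1: t=0:+1/2073600 t=1:−1/518400 = -1/691200
⇒ 3j(5 6 5; 1 -5 4)² = 81/4420, sgn +1
4πI² = N·(3j₀)²·(3jₘ)² = 1188/3757
I = +1·√(0.31621/4π) = 0.15862904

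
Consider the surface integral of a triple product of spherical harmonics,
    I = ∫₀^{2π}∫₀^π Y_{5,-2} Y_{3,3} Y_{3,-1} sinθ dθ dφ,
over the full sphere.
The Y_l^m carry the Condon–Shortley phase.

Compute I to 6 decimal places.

l₁+l₂+l₃=11 is odd: 3j(l;000)=0 ⇒ I=0

0.000000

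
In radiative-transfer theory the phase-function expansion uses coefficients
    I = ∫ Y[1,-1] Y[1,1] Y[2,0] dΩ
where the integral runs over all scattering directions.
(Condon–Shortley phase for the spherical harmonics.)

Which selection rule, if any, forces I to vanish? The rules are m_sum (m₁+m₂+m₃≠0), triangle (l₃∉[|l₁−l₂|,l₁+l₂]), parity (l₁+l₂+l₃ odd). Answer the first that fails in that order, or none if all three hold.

m₁+m₂+m₃ = -1 + 1 + 0 = 0  ✓
triangle: |1−1|=0 ≤ l₃=2 ≤ 1+1=2  ✓
parity: l₁+l₂+l₃ = 4 is even  ✓

none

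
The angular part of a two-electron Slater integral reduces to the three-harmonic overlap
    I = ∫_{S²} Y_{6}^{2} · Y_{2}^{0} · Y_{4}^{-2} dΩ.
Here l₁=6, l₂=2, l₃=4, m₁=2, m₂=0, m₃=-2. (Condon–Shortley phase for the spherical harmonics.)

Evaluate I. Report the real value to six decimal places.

0.206144

m-sum 0 ✓  L=12 even ✓  4≤4≤8 ✓
Π(2lᵢ+1) = 13×5×9 = 585
triangle coeff Δ(6,2,4) = 1/6435
Σ_t [2,2]: t=2:+1/2304 = 1/2304
(3j)²=5/143 [(6 2 4; 0 0 0)], sign=+1
Σ_t [2,2]: t=2:+1/5760 = 1/5760
(3j)²=56/2145 [(6 2 4; 2 0 -2)], sign=+1
⇒ 4πI² = 840/1573
I = (+1)√(840/1573/(4π)) = 0.20614383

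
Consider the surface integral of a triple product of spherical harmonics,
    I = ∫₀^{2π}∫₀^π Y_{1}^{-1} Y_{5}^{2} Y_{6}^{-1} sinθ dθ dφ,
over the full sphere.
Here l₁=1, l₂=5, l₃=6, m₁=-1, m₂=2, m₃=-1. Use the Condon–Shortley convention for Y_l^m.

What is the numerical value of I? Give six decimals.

-0.129207

Checks pass: Σm=0; 12 even; l₃=6∈[4,6].
(2·1+1)(2·5+1)(2·6+1) = 429
Δ: 0! 2! 10! / 13! → 1/858
sum: t=0:+1/14400 = 1/14400
3j²(1 5 6; 0 0 0) = Δ·Π!·Σ² = 6/143  (sign +1)
sum: t=0:+1/60480 = 1/60480
3j²(1 5 6; -1 2 -1) = Δ·Π!·Σ² = 5/429  (sign -1)
combine: 4πI² = 429·6/143·5/429 = 30/143
take √, sign -1: I = -0.12920749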